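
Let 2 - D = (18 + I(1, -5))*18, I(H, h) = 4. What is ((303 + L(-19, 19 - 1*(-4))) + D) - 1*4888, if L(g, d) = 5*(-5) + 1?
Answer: -5003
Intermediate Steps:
D = -394 (D = 2 - (18 + 4)*18 = 2 - 22*18 = 2 - 1*396 = 2 - 396 = -394)
L(g, d) = -24 (L(g, d) = -25 + 1 = -24)
((303 + L(-19, 19 - 1*(-4))) + D) - 1*4888 = ((303 - 24) - 394) - 1*4888 = (279 - 394) - 4888 = -115 - 4888 = -5003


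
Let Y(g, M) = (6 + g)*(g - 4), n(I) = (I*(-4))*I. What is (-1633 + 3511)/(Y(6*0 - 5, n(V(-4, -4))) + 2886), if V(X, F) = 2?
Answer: 626/959 ≈ 0.65276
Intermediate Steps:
n(I) = -4*I² (n(I) = (-4*I)*I = -4*I²)
Y(g, M) = (-4 + g)*(6 + g) (Y(g, M) = (6 + g)*(-4 + g) = (-4 + g)*(6 + g))
(-1633 + 3511)/(Y(6*0 - 5, n(V(-4, -4))) + 2886) = (-1633 + 3511)/((-24 + (6*0 - 5)² + 2*(6*0 - 5)) + 2886) = 1878/((-24 + (0 - 5)² + 2*(0 - 5)) + 2886) = 1878/((-24 + (-5)² + 2*(-5)) + 2886) = 1878/((-24 + 25 - 10) + 2886) = 1878/(-9 + 2886) = 1878/2877 = 1878*(1/2877) = 626/959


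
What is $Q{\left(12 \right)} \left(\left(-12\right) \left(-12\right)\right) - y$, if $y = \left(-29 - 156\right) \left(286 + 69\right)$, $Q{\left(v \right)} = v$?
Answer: $67403$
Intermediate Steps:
$y = -65675$ ($y = \left(-29 - 156\right) 355 = \left(-185\right) 355 = -65675$)
$Q{\left(12 \right)} \left(\left(-12\right) \left(-12\right)\right) - y = 12 \left(\left(-12\right) \left(-12\right)\right) - -65675 = 12 \cdot 144 + 65675 = 1728 + 65675 = 67403$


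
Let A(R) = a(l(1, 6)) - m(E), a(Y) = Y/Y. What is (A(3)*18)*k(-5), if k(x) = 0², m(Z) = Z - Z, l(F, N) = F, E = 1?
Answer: 0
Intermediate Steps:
m(Z) = 0
a(Y) = 1
k(x) = 0
A(R) = 1 (A(R) = 1 - 1*0 = 1 + 0 = 1)
(A(3)*18)*k(-5) = (1*18)*0 = 18*0 = 0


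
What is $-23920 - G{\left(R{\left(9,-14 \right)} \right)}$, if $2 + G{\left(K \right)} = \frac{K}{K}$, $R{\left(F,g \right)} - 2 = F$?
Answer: $-23919$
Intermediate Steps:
$R{\left(F,g \right)} = 2 + F$
$G{\left(K \right)} = -1$ ($G{\left(K \right)} = -2 + \frac{K}{K} = -2 + 1 = -1$)
$-23920 - G{\left(R{\left(9,-14 \right)} \right)} = -23920 - -1 = -23920 + 1 = -23919$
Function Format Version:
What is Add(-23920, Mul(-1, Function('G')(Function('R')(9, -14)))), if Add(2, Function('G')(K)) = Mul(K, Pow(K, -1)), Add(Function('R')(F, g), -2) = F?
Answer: -23919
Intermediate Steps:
Function('R')(F, g) = Add(2, F)
Function('G')(K) = -1 (Function('G')(K) = Add(-2, Mul(K, Pow(K, -1))) = Add(-2, 1) = -1)
Add(-23920, Mul(-1, Function('G')(Function('R')(9, -14)))) = Add(-23920, Mul(-1, -1)) = Add(-23920, 1) = -23919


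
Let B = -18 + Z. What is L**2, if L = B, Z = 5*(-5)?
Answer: 1849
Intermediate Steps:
Z = -25
B = -43 (B = -18 - 25 = -43)
L = -43
L**2 = (-43)**2 = 1849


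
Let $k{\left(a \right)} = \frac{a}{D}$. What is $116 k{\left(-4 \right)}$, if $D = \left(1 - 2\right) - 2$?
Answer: $\frac{464}{3} \approx 154.67$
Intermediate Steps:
$D = -3$ ($D = -1 - 2 = -3$)
$k{\left(a \right)} = - \frac{a}{3}$ ($k{\left(a \right)} = \frac{a}{-3} = a \left(- \frac{1}{3}\right) = - \frac{a}{3}$)
$116 k{\left(-4 \right)} = 116 \left(\left(- \frac{1}{3}\right) \left(-4\right)\right) = 116 \cdot \frac{4}{3} = \frac{464}{3}$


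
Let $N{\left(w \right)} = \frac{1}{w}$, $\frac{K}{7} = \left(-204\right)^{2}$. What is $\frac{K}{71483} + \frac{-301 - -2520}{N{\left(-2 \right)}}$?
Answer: $- \frac{316950242}{71483} \approx -4433.9$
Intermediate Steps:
$K = 291312$ ($K = 7 \left(-204\right)^{2} = 7 \cdot 41616 = 291312$)
$\frac{K}{71483} + \frac{-301 - -2520}{N{\left(-2 \right)}} = \frac{291312}{71483} + \frac{-301 - -2520}{\frac{1}{-2}} = 291312 \cdot \frac{1}{71483} + \frac{-301 + 2520}{- \frac{1}{2}} = \frac{291312}{71483} + 2219 \left(-2\right) = \frac{291312}{71483} - 4438 = - \frac{316950242}{71483}$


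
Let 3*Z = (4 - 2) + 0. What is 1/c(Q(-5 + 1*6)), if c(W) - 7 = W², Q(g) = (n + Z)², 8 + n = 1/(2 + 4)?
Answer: 1296/3427873 ≈ 0.00037808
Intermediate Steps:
Z = ⅔ (Z = ((4 - 2) + 0)/3 = (2 + 0)/3 = (⅓)*2 = ⅔ ≈ 0.66667)
n = -47/6 (n = -8 + 1/(2 + 4) = -8 + 1/6 = -8 + ⅙ = -47/6 ≈ -7.8333)
Q(g) = 1849/36 (Q(g) = (-47/6 + ⅔)² = (-43/6)² = 1849/36)
c(W) = 7 + W²
1/c(Q(-5 + 1*6)) = 1/(7 + (1849/36)²) = 1/(7 + 3418801/1296) = 1/(3427873/1296) = 1296/3427873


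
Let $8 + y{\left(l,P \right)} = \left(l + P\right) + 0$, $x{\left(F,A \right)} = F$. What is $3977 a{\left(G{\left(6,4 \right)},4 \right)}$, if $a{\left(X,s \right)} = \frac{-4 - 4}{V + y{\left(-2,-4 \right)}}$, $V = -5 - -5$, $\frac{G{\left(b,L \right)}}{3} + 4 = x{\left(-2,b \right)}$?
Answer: $\frac{15908}{7} \approx 2272.6$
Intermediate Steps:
$y{\left(l,P \right)} = -8 + P + l$ ($y{\left(l,P \right)} = -8 + \left(\left(l + P\right) + 0\right) = -8 + \left(\left(P + l\right) + 0\right) = -8 + \left(P + l\right) = -8 + P + l$)
$G{\left(b,L \right)} = -18$ ($G{\left(b,L \right)} = -12 + 3 \left(-2\right) = -12 - 6 = -18$)
$V = 0$ ($V = -5 + 5 = 0$)
$a{\left(X,s \right)} = \frac{4}{7}$ ($a{\left(X,s \right)} = \frac{-4 - 4}{0 - 14} = - \frac{8}{0 - 14} = - \frac{8}{-14} = \left(-8\right) \left(- \frac{1}{14}\right) = \frac{4}{7}$)
$3977 a{\left(G{\left(6,4 \right)},4 \right)} = 3977 \cdot \frac{4}{7} = \frac{15908}{7}$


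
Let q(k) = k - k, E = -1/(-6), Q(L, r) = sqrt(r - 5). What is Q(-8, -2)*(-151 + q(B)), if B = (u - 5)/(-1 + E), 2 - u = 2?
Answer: -151*I*sqrt(7) ≈ -399.51*I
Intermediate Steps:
u = 0 (u = 2 - 1*2 = 2 - 2 = 0)
Q(L, r) = sqrt(-5 + r)
E = 1/6 (E = -1*(-1/6) = 1/6 ≈ 0.16667)
B = 6 (B = (0 - 5)/(-1 + 1/6) = -5/(-5/6) = -5*(-6/5) = 6)
q(k) = 0
Q(-8, -2)*(-151 + q(B)) = sqrt(-5 - 2)*(-151 + 0) = sqrt(-7)*(-151) = (I*sqrt(7))*(-151) = -151*I*sqrt(7)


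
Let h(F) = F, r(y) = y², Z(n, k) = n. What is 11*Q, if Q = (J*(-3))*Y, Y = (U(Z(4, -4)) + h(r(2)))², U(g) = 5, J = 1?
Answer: -2673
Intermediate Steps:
Y = 81 (Y = (5 + 2²)² = (5 + 4)² = 9² = 81)
Q = -243 (Q = (1*(-3))*81 = -3*81 = -243)
11*Q = 11*(-243) = -2673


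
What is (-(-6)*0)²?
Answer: 0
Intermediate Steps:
(-(-6)*0)² = (-1*0)² = 0² = 0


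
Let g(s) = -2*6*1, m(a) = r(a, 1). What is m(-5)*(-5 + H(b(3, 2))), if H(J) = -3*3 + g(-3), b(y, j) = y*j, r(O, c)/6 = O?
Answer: 780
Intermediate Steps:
r(O, c) = 6*O
m(a) = 6*a
b(y, j) = j*y
g(s) = -12 (g(s) = -12*1 = -12)
H(J) = -21 (H(J) = -3*3 - 12 = -9 - 12 = -21)
m(-5)*(-5 + H(b(3, 2))) = (6*(-5))*(-5 - 21) = -30*(-26) = 780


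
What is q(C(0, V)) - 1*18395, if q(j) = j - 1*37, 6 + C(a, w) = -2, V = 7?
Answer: -18440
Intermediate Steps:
C(a, w) = -8 (C(a, w) = -6 - 2 = -8)
q(j) = -37 + j (q(j) = j - 37 = -37 + j)
q(C(0, V)) - 1*18395 = (-37 - 8) - 1*18395 = -45 - 18395 = -18440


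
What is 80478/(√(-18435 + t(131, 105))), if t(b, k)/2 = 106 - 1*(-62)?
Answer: -26826*I*√2011/2011 ≈ -598.21*I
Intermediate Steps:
t(b, k) = 336 (t(b, k) = 2*(106 - 1*(-62)) = 2*(106 + 62) = 2*168 = 336)
80478/(√(-18435 + t(131, 105))) = 80478/(√(-18435 + 336)) = 80478/(√(-18099)) = 80478/((3*I*√2011)) = 80478*(-I*√2011/6033) = -26826*I*√2011/2011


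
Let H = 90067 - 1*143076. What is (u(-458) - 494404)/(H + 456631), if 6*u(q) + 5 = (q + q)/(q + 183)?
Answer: -271922353/221992100 ≈ -1.2249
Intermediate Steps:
H = -53009 (H = 90067 - 143076 = -53009)
u(q) = -⅚ + q/(3*(183 + q)) (u(q) = -⅚ + ((q + q)/(q + 183))/6 = -⅚ + ((2*q)/(183 + q))/6 = -⅚ + (2*q/(183 + q))/6 = -⅚ + q/(3*(183 + q)))
(u(-458) - 494404)/(H + 456631) = ((-305 - 1*(-458))/(2*(183 - 458)) - 494404)/(-53009 + 456631) = ((½)*(-305 + 458)/(-275) - 494404)/403622 = ((½)*(-1/275)*153 - 494404)*(1/403622) = (-153/550 - 494404)*(1/403622) = -271922353/550*1/403622 = -271922353/221992100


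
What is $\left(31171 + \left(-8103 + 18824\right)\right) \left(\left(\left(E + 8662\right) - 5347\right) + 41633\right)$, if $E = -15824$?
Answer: $1220062608$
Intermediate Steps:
$\left(31171 + \left(-8103 + 18824\right)\right) \left(\left(\left(E + 8662\right) - 5347\right) + 41633\right) = \left(31171 + \left(-8103 + 18824\right)\right) \left(\left(\left(-15824 + 8662\right) - 5347\right) + 41633\right) = \left(31171 + 10721\right) \left(\left(-7162 - 5347\right) + 41633\right) = 41892 \left(-12509 + 41633\right) = 41892 \cdot 29124 = 1220062608$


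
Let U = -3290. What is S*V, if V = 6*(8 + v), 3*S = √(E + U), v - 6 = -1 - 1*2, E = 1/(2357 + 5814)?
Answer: 22*I*√219657634719/8171 ≈ 1261.9*I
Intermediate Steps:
E = 1/8171 ≈ 0.00012238
v = 3 (v = 6 + (-1 - 1*2) = 6 + (-1 - 2) = 6 - 3 = 3)
S = I*√219657634719/24513 (S = √(1/8171 - 3290)/3 = √(-26882589/8171)/3 = (I*√219657634719/8171)/3 = I*√219657634719/24513 ≈ 19.12*I)
V = 66 (V = 6*(8 + 3) = 6*11 = 66)
S*V = (I*√219657634719/24513)*66 = 22*I*√219657634719/8171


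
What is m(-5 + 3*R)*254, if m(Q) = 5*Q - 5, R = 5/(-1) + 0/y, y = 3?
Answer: -26670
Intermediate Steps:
R = -5 (R = 5/(-1) + 0/3 = 5*(-1) + 0*(⅓) = -5 + 0 = -5)
m(Q) = -5 + 5*Q
m(-5 + 3*R)*254 = (-5 + 5*(-5 + 3*(-5)))*254 = (-5 + 5*(-5 - 15))*254 = (-5 + 5*(-20))*254 = (-5 - 100)*254 = -105*254 = -26670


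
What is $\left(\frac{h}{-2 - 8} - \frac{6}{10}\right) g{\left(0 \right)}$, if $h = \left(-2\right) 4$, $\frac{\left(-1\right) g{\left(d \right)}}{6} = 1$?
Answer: $- \frac{6}{5} \approx -1.2$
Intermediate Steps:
$g{\left(d \right)} = -6$ ($g{\left(d \right)} = \left(-6\right) 1 = -6$)
$h = -8$
$\left(\frac{h}{-2 - 8} - \frac{6}{10}\right) g{\left(0 \right)} = \left(- \frac{8}{-2 - 8} - \frac{6}{10}\right) \left(-6\right) = \left(- \frac{8}{-2 - 8} - \frac{3}{5}\right) \left(-6\right) = \left(- \frac{8}{-10} - \frac{3}{5}\right) \left(-6\right) = \left(\left(-8\right) \left(- \frac{1}{10}\right) - \frac{3}{5}\right) \left(-6\right) = \left(\frac{4}{5} - \frac{3}{5}\right) \left(-6\right) = \frac{1}{5} \left(-6\right) = - \frac{6}{5}$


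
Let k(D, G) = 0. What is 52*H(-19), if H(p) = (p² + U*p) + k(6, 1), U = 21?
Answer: -1976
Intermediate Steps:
H(p) = p² + 21*p (H(p) = (p² + 21*p) + 0 = p² + 21*p)
52*H(-19) = 52*(-19*(21 - 19)) = 52*(-19*2) = 52*(-38) = -1976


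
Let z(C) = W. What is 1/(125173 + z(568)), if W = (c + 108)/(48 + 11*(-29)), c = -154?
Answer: 271/33921929 ≈ 7.9889e-6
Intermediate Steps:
W = 46/271 (W = (-154 + 108)/(48 + 11*(-29)) = -46/(48 - 319) = -46/(-271) = -46*(-1/271) = 46/271 ≈ 0.16974)
z(C) = 46/271
1/(125173 + z(568)) = 1/(125173 + 46/271) = 1/(33921929/271) = 271/33921929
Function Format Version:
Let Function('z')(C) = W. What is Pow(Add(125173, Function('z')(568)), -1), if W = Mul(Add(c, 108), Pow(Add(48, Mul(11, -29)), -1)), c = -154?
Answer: Rational(271, 33921929) ≈ 7.9889e-6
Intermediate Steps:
W = Rational(46, 271) (W = Mul(Add(-154, 108), Pow(Add(48, Mul(11, -29)), -1)) = Mul(-46, Pow(Add(48, -319), -1)) = Mul(-46, Pow(-271, -1)) = Mul(-46, Rational(-1, 271)) = Rational(46, 271) ≈ 0.16974)
Function('z')(C) = Rational(46, 271)
Pow(Add(125173, Function('z')(568)), -1) = Pow(Add(125173, Rational(46, 271)), -1) = Pow(Rational(33921929, 271), -1) = Rational(271, 33921929)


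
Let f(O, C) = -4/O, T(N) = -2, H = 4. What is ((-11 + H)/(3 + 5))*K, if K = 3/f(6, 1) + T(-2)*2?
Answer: 119/16 ≈ 7.4375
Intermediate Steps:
K = -17/2 (K = 3/((-4/6)) - 2*2 = 3/((-4*⅙)) - 4 = 3/(-⅔) - 4 = 3*(-3/2) - 4 = -9/2 - 4 = -17/2 ≈ -8.5000)
((-11 + H)/(3 + 5))*K = ((-11 + 4)/(3 + 5))*(-17/2) = -7/8*(-17/2) = 119/16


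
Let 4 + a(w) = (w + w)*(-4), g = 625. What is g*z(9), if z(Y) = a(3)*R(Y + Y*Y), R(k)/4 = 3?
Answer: -210000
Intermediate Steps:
a(w) = -4 - 8*w (a(w) = -4 + (w + w)*(-4) = -4 + (2*w)*(-4) = -4 - 8*w)
R(k) = 12 (R(k) = 4*3 = 12)
z(Y) = -336 (z(Y) = (-4 - 8*3)*12 = (-4 - 24)*12 = -28*12 = -336)
g*z(9) = 625*(-336) = -210000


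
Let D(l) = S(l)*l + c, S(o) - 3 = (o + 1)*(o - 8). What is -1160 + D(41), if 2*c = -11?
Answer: 111567/2 ≈ 55784.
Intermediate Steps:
c = -11/2 (c = (½)*(-11) = -11/2 ≈ -5.5000)
S(o) = 3 + (1 + o)*(-8 + o) (S(o) = 3 + (o + 1)*(o - 8) = 3 + (1 + o)*(-8 + o))
D(l) = -11/2 + l*(-5 + l² - 7*l) (D(l) = (-5 + l² - 7*l)*l - 11/2 = l*(-5 + l² - 7*l) - 11/2 = -11/2 + l*(-5 + l² - 7*l))
-1160 + D(41) = -1160 + (-11/2 + 41³ - 7*41² - 5*41) = -1160 + (-11/2 + 68921 - 7*1681 - 205) = -1160 + (-11/2 + 68921 - 11767 - 205) = -1160 + 113887/2 = 111567/2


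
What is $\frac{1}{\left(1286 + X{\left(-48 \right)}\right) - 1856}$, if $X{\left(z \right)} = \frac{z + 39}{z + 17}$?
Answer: $- \frac{31}{17661} \approx -0.0017553$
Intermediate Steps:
$X{\left(z \right)} = \frac{39 + z}{17 + z}$
$\frac{1}{\left(1286 + X{\left(-48 \right)}\right) - 1856} = \frac{1}{\left(1286 + \frac{39 - 48}{17 - 48}\right) - 1856} = \frac{1}{\left(1286 + \frac{1}{-31} \left(-9\right)\right) - 1856} = \frac{1}{\left(1286 - - \frac{9}{31}\right) - 1856} = \frac{1}{\left(1286 + \frac{9}{31}\right) - 1856} = \frac{1}{\frac{39875}{31} - 1856} = \frac{1}{- \frac{17661}{31}} = - \frac{31}{17661}$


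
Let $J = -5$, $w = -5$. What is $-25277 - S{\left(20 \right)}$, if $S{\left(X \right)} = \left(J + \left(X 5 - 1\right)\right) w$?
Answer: $-24807$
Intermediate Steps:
$S{\left(X \right)} = 30 - 25 X$ ($S{\left(X \right)} = \left(-5 + \left(X 5 - 1\right)\right) \left(-5\right) = \left(-5 + \left(5 X - 1\right)\right) \left(-5\right) = \left(-5 + \left(-1 + 5 X\right)\right) \left(-5\right) = \left(-6 + 5 X\right) \left(-5\right) = 30 - 25 X$)
$-25277 - S{\left(20 \right)} = -25277 - \left(30 - 500\right) = -25277 - -470 = -25277 + 470 = -24807$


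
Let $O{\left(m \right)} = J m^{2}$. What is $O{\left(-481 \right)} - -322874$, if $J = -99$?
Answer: $-22581865$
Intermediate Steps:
$O{\left(m \right)} = - 99 m^{2}$
$O{\left(-481 \right)} - -322874 = - 99 \left(-481\right)^{2} - -322874 = \left(-99\right) 231361 + 322874 = -22904739 + 322874 = -22581865$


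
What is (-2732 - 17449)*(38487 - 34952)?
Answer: -71339835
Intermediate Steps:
(-2732 - 17449)*(38487 - 34952) = -20181*3535 = -71339835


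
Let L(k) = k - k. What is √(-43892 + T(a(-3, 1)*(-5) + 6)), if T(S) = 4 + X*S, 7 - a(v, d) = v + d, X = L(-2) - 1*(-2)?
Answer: I*√43966 ≈ 209.68*I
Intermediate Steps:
L(k) = 0
X = 2 (X = 0 - 1*(-2) = 0 + 2 = 2)
a(v, d) = 7 - d - v (a(v, d) = 7 - (v + d) = 7 - (d + v) = 7 + (-d - v) = 7 - d - v)
T(S) = 4 + 2*S
√(-43892 + T(a(-3, 1)*(-5) + 6)) = √(-43892 + (4 + 2*((7 - 1*1 - 1*(-3))*(-5) + 6))) = √(-43892 + (4 + 2*((7 - 1 + 3)*(-5) + 6))) = √(-43892 + (4 + 2*(9*(-5) + 6))) = √(-43892 + (4 + 2*(-45 + 6))) = √(-43892 + (4 + 2*(-39))) = √(-43892 + (4 - 78)) = √(-43892 - 74) = √(-43966) = I*√43966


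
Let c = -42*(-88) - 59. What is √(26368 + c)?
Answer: √30005 ≈ 173.22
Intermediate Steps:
c = 3637 (c = 3696 - 59 = 3637)
√(26368 + c) = √(26368 + 3637) = √30005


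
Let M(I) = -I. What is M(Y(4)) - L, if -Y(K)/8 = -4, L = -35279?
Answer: 35247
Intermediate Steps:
Y(K) = 32 (Y(K) = -8*(-4) = 32)
M(Y(4)) - L = -1*32 - 1*(-35279) = -32 + 35279 = 35247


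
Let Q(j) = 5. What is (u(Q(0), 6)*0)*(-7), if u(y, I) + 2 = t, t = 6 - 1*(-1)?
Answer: 0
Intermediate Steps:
t = 7 (t = 6 + 1 = 7)
u(y, I) = 5 (u(y, I) = -2 + 7 = 5)
(u(Q(0), 6)*0)*(-7) = (5*0)*(-7) = 0*(-7) = 0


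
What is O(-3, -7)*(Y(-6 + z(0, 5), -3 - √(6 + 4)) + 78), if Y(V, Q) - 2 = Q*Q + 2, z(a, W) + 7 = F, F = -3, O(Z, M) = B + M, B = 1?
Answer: -606 - 36*√10 ≈ -719.84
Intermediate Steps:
O(Z, M) = 1 + M
z(a, W) = -10 (z(a, W) = -7 - 3 = -10)
Y(V, Q) = 4 + Q² (Y(V, Q) = 2 + (Q*Q + 2) = 2 + (Q² + 2) = 2 + (2 + Q²) = 4 + Q²)
O(-3, -7)*(Y(-6 + z(0, 5), -3 - √(6 + 4)) + 78) = (1 - 7)*((4 + (-3 - √(6 + 4))²) + 78) = -6*((4 + (-3 - √10)²) + 78) = -6*(82 + (-3 - √10)²) = -492 - 6*(-3 - √10)²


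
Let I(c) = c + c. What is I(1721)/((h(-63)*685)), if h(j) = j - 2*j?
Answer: 3442/43155 ≈ 0.079759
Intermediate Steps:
I(c) = 2*c
h(j) = -j
I(1721)/((h(-63)*685)) = (2*1721)/((-1*(-63)*685)) = 3442/((63*685)) = 3442/43155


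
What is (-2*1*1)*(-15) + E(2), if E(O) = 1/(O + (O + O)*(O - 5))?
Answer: 299/10 ≈ 29.900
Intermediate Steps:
E(O) = 1/(O + 2*O*(-5 + O)) (E(O) = 1/(O + (2*O)*(-5 + O)) = 1/(O + 2*O*(-5 + O)))
(-2*1*1)*(-15) + E(2) = (-2*1*1)*(-15) + 1/(2*(-9 + 2*2)) = -2*1*(-15) + 1/(2*(-9 + 4)) = -2*(-15) + (½)/(-5) = 30 + (½)*(-⅕) = 30 - ⅒ = 299/10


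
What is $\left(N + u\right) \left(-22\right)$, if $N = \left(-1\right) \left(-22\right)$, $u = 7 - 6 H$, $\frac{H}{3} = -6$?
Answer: $-3014$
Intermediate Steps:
$H = -18$ ($H = 3 \left(-6\right) = -18$)
$u = 115$ ($u = 7 - -108 = 7 + 108 = 115$)
$N = 22$
$\left(N + u\right) \left(-22\right) = \left(22 + 115\right) \left(-22\right) = 137 \left(-22\right) = -3014$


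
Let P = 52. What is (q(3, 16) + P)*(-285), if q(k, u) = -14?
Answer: -10830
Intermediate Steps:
(q(3, 16) + P)*(-285) = (-14 + 52)*(-285) = 38*(-285) = -10830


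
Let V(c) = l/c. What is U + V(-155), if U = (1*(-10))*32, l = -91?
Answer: -49509/155 ≈ -319.41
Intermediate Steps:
U = -320 (U = -10*32 = -320)
V(c) = -91/c
U + V(-155) = -320 - 91/(-155) = -320 - 91*(-1/155) = -320 + 91/155 = -49509/155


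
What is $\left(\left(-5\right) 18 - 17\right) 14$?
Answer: $-1498$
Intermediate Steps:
$\left(\left(-5\right) 18 - 17\right) 14 = \left(-90 - 17\right) 14 = \left(-107\right) 14 = -1498$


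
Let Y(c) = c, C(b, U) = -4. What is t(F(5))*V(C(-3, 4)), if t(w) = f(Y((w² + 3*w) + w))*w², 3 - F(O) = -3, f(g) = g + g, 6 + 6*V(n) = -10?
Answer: -11520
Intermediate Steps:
V(n) = -8/3 (V(n) = -1 + (⅙)*(-10) = -1 - 5/3 = -8/3)
f(g) = 2*g
F(O) = 6 (F(O) = 3 - 1*(-3) = 3 + 3 = 6)
t(w) = w²*(2*w² + 8*w) (t(w) = (2*((w² + 3*w) + w))*w² = (2*(w² + 4*w))*w² = (2*w² + 8*w)*w² = w²*(2*w² + 8*w))
t(F(5))*V(C(-3, 4)) = (2*6³*(4 + 6))*(-8/3) = (2*216*10)*(-8/3) = 4320*(-8/3) = -11520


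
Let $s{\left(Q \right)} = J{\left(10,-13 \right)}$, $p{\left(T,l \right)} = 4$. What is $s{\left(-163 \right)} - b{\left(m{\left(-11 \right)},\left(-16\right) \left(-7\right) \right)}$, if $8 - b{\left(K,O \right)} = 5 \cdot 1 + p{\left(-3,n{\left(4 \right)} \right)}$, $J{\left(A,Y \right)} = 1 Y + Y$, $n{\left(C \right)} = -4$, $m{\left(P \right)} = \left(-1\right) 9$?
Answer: $-25$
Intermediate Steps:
$m{\left(P \right)} = -9$
$J{\left(A,Y \right)} = 2 Y$ ($J{\left(A,Y \right)} = Y + Y = 2 Y$)
$s{\left(Q \right)} = -26$ ($s{\left(Q \right)} = 2 \left(-13\right) = -26$)
$b{\left(K,O \right)} = -1$ ($b{\left(K,O \right)} = 8 - \left(5 \cdot 1 + 4\right) = 8 - \left(5 + 4\right) = 8 - 9 = -1$)
$s{\left(-163 \right)} - b{\left(m{\left(-11 \right)},\left(-16\right) \left(-7\right) \right)} = -26 - -1 = -26 + 1 = -25$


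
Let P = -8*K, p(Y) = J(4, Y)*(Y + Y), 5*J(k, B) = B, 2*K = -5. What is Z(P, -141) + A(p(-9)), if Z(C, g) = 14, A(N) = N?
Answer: 232/5 ≈ 46.400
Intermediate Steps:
K = -5/2 (K = (½)*(-5) = -5/2 ≈ -2.5000)
J(k, B) = B/5
p(Y) = 2*Y²/5 (p(Y) = (Y/5)*(Y + Y) = (Y/5)*(2*Y) = 2*Y²/5)
P = 20 (P = -8*(-5/2) = 20)
Z(P, -141) + A(p(-9)) = 14 + (⅖)*(-9)² = 14 + (⅖)*81 = 14 + 162/5 = 232/5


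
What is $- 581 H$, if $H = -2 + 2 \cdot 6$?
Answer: $-5810$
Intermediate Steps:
$H = 10$ ($H = -2 + 12 = 10$)
$- 581 H = \left(-581\right) 10 = -5810$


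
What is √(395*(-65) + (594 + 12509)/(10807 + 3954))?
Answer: 2*I*√1398514604573/14761 ≈ 160.23*I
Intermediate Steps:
√(395*(-65) + (594 + 12509)/(10807 + 3954)) = √(-25675 + 13103/14761) = √(-378975572/14761) = 2*I*√1398514604573/14761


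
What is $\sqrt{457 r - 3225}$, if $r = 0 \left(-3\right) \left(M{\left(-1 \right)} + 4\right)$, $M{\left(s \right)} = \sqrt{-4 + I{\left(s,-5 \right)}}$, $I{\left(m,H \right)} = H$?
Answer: $5 i \sqrt{129} \approx 56.789 i$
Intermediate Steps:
$M{\left(s \right)} = 3 i$ ($M{\left(s \right)} = \sqrt{-4 - 5} = \sqrt{-9} = 3 i$)
$r = 0$ ($r = 0 \left(-3\right) \left(3 i + 4\right) = 0 \left(4 + 3 i\right) = 0$)
$\sqrt{457 r - 3225} = \sqrt{457 \cdot 0 - 3225} = \sqrt{0 - 3225} = \sqrt{-3225} = 5 i \sqrt{129}$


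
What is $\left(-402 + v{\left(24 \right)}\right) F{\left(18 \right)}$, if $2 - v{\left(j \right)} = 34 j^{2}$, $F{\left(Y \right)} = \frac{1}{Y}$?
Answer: $- \frac{9992}{9} \approx -1110.2$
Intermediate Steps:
$v{\left(j \right)} = 2 - 34 j^{2}$
$\left(-402 + v{\left(24 \right)}\right) F{\left(18 \right)} = \frac{-402 + \left(2 - 34 \cdot 24^{2}\right)}{18} = \left(-402 + \left(2 - 19584\right)\right) \frac{1}{18} = \left(-402 - 19582\right) \frac{1}{18} = \left(-19984\right) \frac{1}{18} = - \frac{9992}{9}$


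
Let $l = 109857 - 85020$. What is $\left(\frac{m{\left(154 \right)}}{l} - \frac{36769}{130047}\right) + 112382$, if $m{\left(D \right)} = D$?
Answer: $\frac{40332268900787}{358886371} \approx 1.1238 \cdot 10^{5}$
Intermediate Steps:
$l = 24837$
$\left(\frac{m{\left(154 \right)}}{l} - \frac{36769}{130047}\right) + 112382 = \left(\frac{154}{24837} - \frac{36769}{130047}\right) + 112382 = - \frac{99244935}{358886371} + 112382 = \frac{40332268900787}{358886371}$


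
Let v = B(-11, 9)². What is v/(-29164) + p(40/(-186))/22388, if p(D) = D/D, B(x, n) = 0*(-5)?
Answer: 1/22388 ≈ 4.4667e-5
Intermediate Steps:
B(x, n) = 0
v = 0 (v = 0² = 0)
p(D) = 1
v/(-29164) + p(40/(-186))/22388 = 0/(-29164) + 1/22388 = 0*(-1/29164) + 1*(1/22388) = 0 + 1/22388 = 1/22388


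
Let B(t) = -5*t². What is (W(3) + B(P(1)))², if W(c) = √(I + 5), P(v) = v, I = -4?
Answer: 16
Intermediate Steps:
W(c) = 1 (W(c) = √(-4 + 5) = √1 = 1)
(W(3) + B(P(1)))² = (1 - 5*1²)² = (1 - 5*1)² = (1 - 5)² = (-4)² = 16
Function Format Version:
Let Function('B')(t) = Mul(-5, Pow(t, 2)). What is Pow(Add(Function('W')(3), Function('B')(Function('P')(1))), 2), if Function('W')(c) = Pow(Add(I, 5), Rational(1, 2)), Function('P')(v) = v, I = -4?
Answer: 16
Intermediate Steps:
Function('W')(c) = 1 (Function('W')(c) = Pow(Add(-4, 5), Rational(1, 2)) = Pow(1, Rational(1, 2)) = 1)
Pow(Add(Function('W')(3), Function('B')(Function('P')(1))), 2) = Pow(Add(1, Mul(-5, Pow(1, 2))), 2) = Pow(Add(1, Mul(-5, 1)), 2) = Pow(Add(1, -5), 2) = Pow(-4, 2) = 16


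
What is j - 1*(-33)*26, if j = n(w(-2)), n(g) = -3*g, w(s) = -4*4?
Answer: 906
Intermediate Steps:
w(s) = -16
j = 48 (j = -3*(-16) = 48)
j - 1*(-33)*26 = 48 - 1*(-33)*26 = 48 + 33*26 = 48 + 858 = 906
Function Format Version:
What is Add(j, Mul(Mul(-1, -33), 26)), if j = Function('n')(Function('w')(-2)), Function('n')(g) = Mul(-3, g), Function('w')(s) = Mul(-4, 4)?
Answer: 906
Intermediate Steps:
Function('w')(s) = -16
j = 48 (j = Mul(-3, -16) = 48)
Add(j, Mul(Mul(-1, -33), 26)) = Add(48, Mul(Mul(-1, -33), 26)) = Add(48, Mul(33, 26)) = Add(48, 858) = 906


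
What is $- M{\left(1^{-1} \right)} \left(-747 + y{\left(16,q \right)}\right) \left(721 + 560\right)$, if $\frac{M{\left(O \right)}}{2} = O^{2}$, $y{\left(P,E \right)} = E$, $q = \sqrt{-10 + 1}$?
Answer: $1913814 - 7686 i \approx 1.9138 \cdot 10^{6} - 7686.0 i$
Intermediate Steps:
$q = 3 i$ ($q = \sqrt{-9} = 3 i \approx 3.0 i$)
$M{\left(O \right)} = 2 O^{2}$
$- M{\left(1^{-1} \right)} \left(-747 + y{\left(16,q \right)}\right) \left(721 + 560\right) = - 2 \left(1^{-1}\right)^{2} \left(-747 + 3 i\right) \left(721 + 560\right) = - 2 \cdot 1^{2} \left(-747 + 3 i\right) 1281 = - 2 \cdot 1 \left(-956907 + 3843 i\right) = - 2 \left(-956907 + 3843 i\right) = - (-1913814 + 7686 i) = 1913814 - 7686 i$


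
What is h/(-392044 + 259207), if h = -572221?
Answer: 572221/132837 ≈ 4.3077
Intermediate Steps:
h/(-392044 + 259207) = -572221/(-392044 + 259207) = -572221/(-132837) = -572221*(-1/132837) = 572221/132837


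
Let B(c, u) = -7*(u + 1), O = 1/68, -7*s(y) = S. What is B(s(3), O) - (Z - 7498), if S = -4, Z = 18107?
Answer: -721895/68 ≈ -10616.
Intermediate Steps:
s(y) = 4/7 (s(y) = -1/7*(-4) = 4/7)
O = 1/68 ≈ 0.014706
B(c, u) = -7 - 7*u (B(c, u) = -7*(1 + u) = -7 - 7*u)
B(s(3), O) - (Z - 7498) = (-7 - 7*1/68) - (18107 - 7498) = (-7 - 7/68) - 1*10609 = -483/68 - 10609 = -721895/68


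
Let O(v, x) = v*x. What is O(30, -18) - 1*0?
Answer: -540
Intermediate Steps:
O(30, -18) - 1*0 = 30*(-18) - 1*0 = -540 + 0 = -540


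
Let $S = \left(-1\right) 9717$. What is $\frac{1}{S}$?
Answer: $- \frac{1}{9717} \approx -0.00010291$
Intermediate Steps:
$S = -9717$
$\frac{1}{S} = \frac{1}{-9717} = - \frac{1}{9717}$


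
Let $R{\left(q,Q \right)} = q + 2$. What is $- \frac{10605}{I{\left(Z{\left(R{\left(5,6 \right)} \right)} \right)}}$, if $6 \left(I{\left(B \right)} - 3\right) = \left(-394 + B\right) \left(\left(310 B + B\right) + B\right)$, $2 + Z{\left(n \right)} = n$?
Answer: $\frac{10605}{101137} \approx 0.10486$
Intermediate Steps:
$R{\left(q,Q \right)} = 2 + q$
$Z{\left(n \right)} = -2 + n$
$I{\left(B \right)} = 3 + 52 B \left(-394 + B\right)$ ($I{\left(B \right)} = 3 + \frac{\left(-394 + B\right) \left(\left(310 B + B\right) + B\right)}{6} = 3 + \frac{\left(-394 + B\right) \left(311 B + B\right)}{6} = 3 + \frac{\left(-394 + B\right) 312 B}{6} = 3 + \frac{312 B \left(-394 + B\right)}{6} = 3 + 52 B \left(-394 + B\right)$)
$- \frac{10605}{I{\left(Z{\left(R{\left(5,6 \right)} \right)} \right)}} = - \frac{10605}{3 - 20488 \left(-2 + \left(2 + 5\right)\right) + 52 \left(-2 + \left(2 + 5\right)\right)^{2}} = - \frac{10605}{3 - 20488 \left(-2 + 7\right) + 52 \left(-2 + 7\right)^{2}} = - \frac{10605}{3 - 102440 + 52 \cdot 5^{2}} = - \frac{10605}{3 - 102440 + 52 \cdot 25} = - \frac{10605}{3 - 102440 + 1300} = - \frac{10605}{-101137} = \left(-10605\right) \left(- \frac{1}{101137}\right) = \frac{10605}{101137}$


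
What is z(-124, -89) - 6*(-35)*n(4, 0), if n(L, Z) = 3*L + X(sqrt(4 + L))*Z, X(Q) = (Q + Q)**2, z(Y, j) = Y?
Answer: 2396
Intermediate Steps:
X(Q) = 4*Q**2 (X(Q) = (2*Q)**2 = 4*Q**2)
n(L, Z) = 3*L + Z*(16 + 4*L) (n(L, Z) = 3*L + (4*(sqrt(4 + L))**2)*Z = 3*L + (4*(4 + L))*Z = 3*L + (16 + 4*L)*Z = 3*L + Z*(16 + 4*L))
z(-124, -89) - 6*(-35)*n(4, 0) = -124 - 6*(-35)*(3*4 + 4*0*(4 + 4)) = -124 - (-210)*(12 + 4*0*8) = -124 - (-210)*(12 + 0) = -124 - (-210)*12 = -124 - 1*(-2520) = -124 + 2520 = 2396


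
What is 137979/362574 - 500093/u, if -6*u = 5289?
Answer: 40320521749/71024218 ≈ 567.70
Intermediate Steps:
u = -1763/2 (u = -⅙*5289 = -1763/2 ≈ -881.50)
137979/362574 - 500093/u = 137979/362574 - 500093/(-1763/2) = 137979*(1/362574) - 500093*(-2/1763) = 15331/40286 + 1000186/1763 = 40320521749/71024218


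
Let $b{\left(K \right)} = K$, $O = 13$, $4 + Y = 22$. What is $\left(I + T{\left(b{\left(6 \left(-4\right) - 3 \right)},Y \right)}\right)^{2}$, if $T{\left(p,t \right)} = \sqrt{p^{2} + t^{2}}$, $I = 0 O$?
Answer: $1053$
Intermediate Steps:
$Y = 18$ ($Y = -4 + 22 = 18$)
$I = 0$ ($I = 0 \cdot 13 = 0$)
$\left(I + T{\left(b{\left(6 \left(-4\right) - 3 \right)},Y \right)}\right)^{2} = \left(0 + \sqrt{\left(6 \left(-4\right) - 3\right)^{2} + 18^{2}}\right)^{2} = \left(0 + \sqrt{\left(-24 - 3\right)^{2} + 324}\right)^{2} = \left(0 + \sqrt{\left(-27\right)^{2} + 324}\right)^{2} = \left(0 + \sqrt{729 + 324}\right)^{2} = \left(0 + \sqrt{1053}\right)^{2} = \left(0 + 9 \sqrt{13}\right)^{2} = \left(9 \sqrt{13}\right)^{2} = 1053$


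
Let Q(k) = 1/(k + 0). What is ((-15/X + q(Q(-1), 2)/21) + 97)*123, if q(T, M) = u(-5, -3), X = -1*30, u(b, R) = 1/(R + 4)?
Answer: 167977/14 ≈ 11998.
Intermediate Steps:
Q(k) = 1/k
u(b, R) = 1/(4 + R)
X = -30
q(T, M) = 1 (q(T, M) = 1/(4 - 3) = 1/1 = 1)
((-15/X + q(Q(-1), 2)/21) + 97)*123 = ((-15/(-30) + 1/21) + 97)*123 = ((-15*(-1/30) + 1*(1/21)) + 97)*123 = ((½ + 1/21) + 97)*123 = (23/42 + 97)*123 = (4097/42)*123 = 167977/14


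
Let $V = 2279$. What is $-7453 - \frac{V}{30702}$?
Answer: $- \frac{5321495}{714} \approx -7453.1$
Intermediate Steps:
$-7453 - \frac{V}{30702} = -7453 - \frac{2279}{30702} = -7453 - 2279 \cdot \frac{1}{30702} = -7453 - \frac{53}{714} = - \frac{5321495}{714}$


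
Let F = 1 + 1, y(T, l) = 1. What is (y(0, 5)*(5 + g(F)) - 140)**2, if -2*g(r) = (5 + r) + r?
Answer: 77841/4 ≈ 19460.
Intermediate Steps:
F = 2
g(r) = -5/2 - r (g(r) = -((5 + r) + r)/2 = -(5 + 2*r)/2 = -5/2 - r)
(y(0, 5)*(5 + g(F)) - 140)**2 = (1*(5 + (-5/2 - 1*2)) - 140)**2 = (1*(5 + (-5/2 - 2)) - 140)**2 = (1*(5 - 9/2) - 140)**2 = (1*(1/2) - 140)**2 = (1/2 - 140)**2 = (-279/2)**2 = 77841/4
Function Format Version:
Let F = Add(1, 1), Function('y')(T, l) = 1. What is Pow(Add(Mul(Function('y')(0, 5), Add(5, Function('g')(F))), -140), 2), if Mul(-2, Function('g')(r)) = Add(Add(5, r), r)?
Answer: Rational(77841, 4) ≈ 19460.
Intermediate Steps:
F = 2
Function('g')(r) = Add(Rational(-5, 2), Mul(-1, r)) (Function('g')(r) = Mul(Rational(-1, 2), Add(Add(5, r), r)) = Mul(Rational(-1, 2), Add(5, Mul(2, r))) = Add(Rational(-5, 2), Mul(-1, r)))
Pow(Add(Mul(Function('y')(0, 5), Add(5, Function('g')(F))), -140), 2) = Pow(Add(Mul(1, Add(5, Add(Rational(-5, 2), Mul(-1, 2)))), -140), 2) = Pow(Add(Mul(1, Add(5, Add(Rational(-5, 2), -2))), -140), 2) = Pow(Add(Mul(1, Add(5, Rational(-9, 2))), -140), 2) = Pow(Add(Mul(1, Rational(1, 2)), -140), 2) = Pow(Add(Rational(1, 2), -140), 2) = Pow(Rational(-279, 2), 2) = Rational(77841, 4)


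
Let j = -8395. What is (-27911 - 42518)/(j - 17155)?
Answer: 70429/25550 ≈ 2.7565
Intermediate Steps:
(-27911 - 42518)/(j - 17155) = (-27911 - 42518)/(-8395 - 17155) = -70429/(-25550) = -70429*(-1/25550) = 70429/25550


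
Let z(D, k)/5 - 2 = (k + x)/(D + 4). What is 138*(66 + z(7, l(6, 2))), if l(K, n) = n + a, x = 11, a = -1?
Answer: 123648/11 ≈ 11241.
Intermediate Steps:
l(K, n) = -1 + n (l(K, n) = n - 1 = -1 + n)
z(D, k) = 10 + 5*(11 + k)/(4 + D) (z(D, k) = 10 + 5*((k + 11)/(D + 4)) = 10 + 5*((11 + k)/(4 + D)) = 10 + 5*(11 + k)/(4 + D))
138*(66 + z(7, l(6, 2))) = 138*(66 + 5*(19 + (-1 + 2) + 2*7)/(4 + 7)) = 138*(66 + 5*(19 + 1 + 14)/11) = 138*(66 + 5*(1/11)*34) = 138*(66 + 170/11) = 138*(896/11) = 123648/11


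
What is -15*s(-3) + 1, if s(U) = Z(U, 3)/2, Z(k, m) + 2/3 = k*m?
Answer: 147/2 ≈ 73.500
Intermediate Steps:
Z(k, m) = -⅔ + k*m
s(U) = -⅓ + 3*U/2 (s(U) = (-⅔ + U*3)/2 = (-⅔ + 3*U)*(½) = -⅓ + 3*U/2)
-15*s(-3) + 1 = -15*(-⅓ + (3/2)*(-3)) + 1 = -15*(-⅓ - 9/2) + 1 = -15*(-29/6) + 1 = 145/2 + 1 = 147/2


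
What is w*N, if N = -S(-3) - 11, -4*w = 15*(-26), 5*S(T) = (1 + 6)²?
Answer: -2028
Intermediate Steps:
S(T) = 49/5 (S(T) = (1 + 6)²/5 = (⅕)*7² = (⅕)*49 = 49/5)
w = 195/2 (w = -15*(-26)/4 = -¼*(-390) = 195/2 ≈ 97.500)
N = -104/5 (N = -1*49/5 - 11 = -49/5 - 11 = -104/5 ≈ -20.800)
w*N = (195/2)*(-104/5) = -2028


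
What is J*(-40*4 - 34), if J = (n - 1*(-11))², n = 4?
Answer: -43650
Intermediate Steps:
J = 225 (J = (4 - 1*(-11))² = (4 + 11)² = 15² = 225)
J*(-40*4 - 34) = 225*(-40*4 - 34) = 225*(-160 - 34) = 225*(-194) = -43650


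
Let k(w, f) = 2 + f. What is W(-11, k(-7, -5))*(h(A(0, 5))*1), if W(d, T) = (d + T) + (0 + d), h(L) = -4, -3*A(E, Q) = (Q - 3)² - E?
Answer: 100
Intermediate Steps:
A(E, Q) = -(-3 + Q)²/3 + E/3 (A(E, Q) = -((Q - 3)² - E)/3 = -((-3 + Q)² - E)/3 = -(-3 + Q)²/3 + E/3)
W(d, T) = T + 2*d (W(d, T) = (T + d) + d = T + 2*d)
W(-11, k(-7, -5))*(h(A(0, 5))*1) = ((2 - 5) + 2*(-11))*(-4*1) = (-3 - 22)*(-4) = -25*(-4) = 100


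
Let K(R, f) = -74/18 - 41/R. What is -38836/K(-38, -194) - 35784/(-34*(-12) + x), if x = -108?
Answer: 328955466/25925 ≈ 12689.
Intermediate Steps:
K(R, f) = -37/9 - 41/R (K(R, f) = -74*1/18 - 41/R = -37/9 - 41/R)
-38836/K(-38, -194) - 35784/(-34*(-12) + x) = -38836/(-37/9 - 41/(-38)) - 35784/(-34*(-12) - 108) = -38836/(-37/9 - 41*(-1/38)) - 35784/(408 - 108) = -38836/(-37/9 + 41/38) - 35784/300 = -38836/(-1037/342) - 35784*1/300 = -38836*(-342/1037) - 2982/25 = 13281912/1037 - 2982/25 = 328955466/25925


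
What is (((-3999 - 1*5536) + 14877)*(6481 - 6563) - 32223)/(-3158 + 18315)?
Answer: -470267/15157 ≈ -31.026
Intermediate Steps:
(((-3999 - 1*5536) + 14877)*(6481 - 6563) - 32223)/(-3158 + 18315) = (((-3999 - 5536) + 14877)*(-82) - 32223)/15157 = ((-9535 + 14877)*(-82) - 32223)*(1/15157) = (5342*(-82) - 32223)*(1/15157) = (-438044 - 32223)*(1/15157) = -470267*1/15157 = -470267/15157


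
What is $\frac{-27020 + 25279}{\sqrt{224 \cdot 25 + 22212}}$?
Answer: $- \frac{1741 \sqrt{6953}}{13906} \approx -10.44$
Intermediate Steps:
$\frac{-27020 + 25279}{\sqrt{224 \cdot 25 + 22212}} = - \frac{1741}{\sqrt{5600 + 22212}} = - \frac{1741}{\sqrt{27812}} = - \frac{1741}{2 \sqrt{6953}} = - 1741 \frac{\sqrt{6953}}{13906} = - \frac{1741 \sqrt{6953}}{13906}$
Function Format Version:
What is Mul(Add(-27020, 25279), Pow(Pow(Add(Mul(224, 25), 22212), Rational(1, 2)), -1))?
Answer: Mul(Rational(-1741, 13906), Pow(6953, Rational(1, 2))) ≈ -10.440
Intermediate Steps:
Mul(Add(-27020, 25279), Pow(Pow(Add(Mul(224, 25), 22212), Rational(1, 2)), -1)) = Mul(-1741, Pow(Pow(Add(5600, 22212), Rational(1, 2)), -1)) = Mul(-1741, Pow(Pow(27812, Rational(1, 2)), -1)) = Mul(-1741, Pow(Mul(2, Pow(6953, Rational(1, 2))), -1)) = Mul(-1741, Mul(Rational(1, 13906), Pow(6953, Rational(1, 2)))) = Mul(Rational(-1741, 13906), Pow(6953, Rational(1, 2)))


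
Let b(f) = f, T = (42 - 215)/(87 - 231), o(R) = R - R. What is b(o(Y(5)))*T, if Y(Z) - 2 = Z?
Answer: 0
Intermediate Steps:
Y(Z) = 2 + Z
o(R) = 0
T = 173/144 (T = -173/(-144) = -173*(-1/144) = 173/144 ≈ 1.2014)
b(o(Y(5)))*T = 0*(173/144) = 0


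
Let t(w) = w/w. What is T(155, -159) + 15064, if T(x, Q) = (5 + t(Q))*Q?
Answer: 14110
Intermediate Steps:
t(w) = 1
T(x, Q) = 6*Q (T(x, Q) = (5 + 1)*Q = 6*Q)
T(155, -159) + 15064 = 6*(-159) + 15064 = -954 + 15064 = 14110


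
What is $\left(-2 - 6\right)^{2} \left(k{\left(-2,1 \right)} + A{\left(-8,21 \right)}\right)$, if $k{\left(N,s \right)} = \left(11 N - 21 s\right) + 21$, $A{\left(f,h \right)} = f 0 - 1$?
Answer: $-1472$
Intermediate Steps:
$A{\left(f,h \right)} = -1$ ($A{\left(f,h \right)} = 0 - 1 = -1$)
$k{\left(N,s \right)} = 21 - 21 s + 11 N$ ($k{\left(N,s \right)} = \left(- 21 s + 11 N\right) + 21 = 21 - 21 s + 11 N$)
$\left(-2 - 6\right)^{2} \left(k{\left(-2,1 \right)} + A{\left(-8,21 \right)}\right) = \left(-2 - 6\right)^{2} \left(\left(21 - 21 + 11 \left(-2\right)\right) - 1\right) = \left(-8\right)^{2} \left(\left(21 - 21 - 22\right) - 1\right) = 64 \left(-22 - 1\right) = 64 \left(-23\right) = -1472$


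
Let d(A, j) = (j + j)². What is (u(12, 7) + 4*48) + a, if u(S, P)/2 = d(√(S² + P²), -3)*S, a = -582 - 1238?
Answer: -764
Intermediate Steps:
a = -1820
d(A, j) = 4*j² (d(A, j) = (2*j)² = 4*j²)
u(S, P) = 72*S (u(S, P) = 2*((4*(-3)²)*S) = 2*((4*9)*S) = 2*(36*S) = 72*S)
(u(12, 7) + 4*48) + a = (72*12 + 4*48) - 1820 = (864 + 192) - 1820 = 1056 - 1820 = -764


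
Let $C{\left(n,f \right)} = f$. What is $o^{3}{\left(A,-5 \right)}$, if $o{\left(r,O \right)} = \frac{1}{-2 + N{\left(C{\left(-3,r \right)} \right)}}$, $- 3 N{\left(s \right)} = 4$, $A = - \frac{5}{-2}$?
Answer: $- \frac{27}{1000} \approx -0.027$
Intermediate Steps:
$A = \frac{5}{2}$ ($A = \left(-5\right) \left(- \frac{1}{2}\right) = \frac{5}{2} \approx 2.5$)
$N{\left(s \right)} = - \frac{4}{3}$ ($N{\left(s \right)} = \left(- \frac{1}{3}\right) 4 = - \frac{4}{3}$)
$o{\left(r,O \right)} = - \frac{3}{10}$ ($o{\left(r,O \right)} = \frac{1}{-2 - \frac{4}{3}} = \frac{1}{- \frac{10}{3}} = - \frac{3}{10}$)
$o^{3}{\left(A,-5 \right)} = \left(- \frac{3}{10}\right)^{3} = - \frac{27}{1000}$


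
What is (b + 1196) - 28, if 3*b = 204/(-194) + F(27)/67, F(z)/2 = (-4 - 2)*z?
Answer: 7578078/6499 ≈ 1166.0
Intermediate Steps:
F(z) = -12*z (F(z) = 2*((-4 - 2)*z) = 2*(-6*z) = -12*z)
b = -12754/6499 (b = (204/(-194) - 12*27/67)/3 = (204*(-1/194) - 324*1/67)/3 = (-102/97 - 324/67)/3 = (1/3)*(-38262/6499) = -12754/6499 ≈ -1.9625)
(b + 1196) - 28 = (-12754/6499 + 1196) - 28 = 7760050/6499 - 28 = 7578078/6499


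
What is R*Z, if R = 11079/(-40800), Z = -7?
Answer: 25851/13600 ≈ 1.9008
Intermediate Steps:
R = -3693/13600 (R = 11079*(-1/40800) = -3693/13600 ≈ -0.27154)
R*Z = -3693/13600*(-7) = 25851/13600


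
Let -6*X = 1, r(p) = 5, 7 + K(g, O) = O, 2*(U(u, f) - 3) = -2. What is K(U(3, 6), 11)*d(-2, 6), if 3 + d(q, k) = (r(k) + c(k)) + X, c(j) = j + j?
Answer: 166/3 ≈ 55.333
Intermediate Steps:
c(j) = 2*j
U(u, f) = 2 (U(u, f) = 3 + (1/2)*(-2) = 3 - 1 = 2)
K(g, O) = -7 + O
X = -1/6 (X = -1/6*1 = -1/6 ≈ -0.16667)
d(q, k) = 11/6 + 2*k (d(q, k) = -3 + ((5 + 2*k) - 1/6) = -3 + (29/6 + 2*k) = 11/6 + 2*k)
K(U(3, 6), 11)*d(-2, 6) = (-7 + 11)*(11/6 + 2*6) = 4*(11/6 + 12) = 4*(83/6) = 166/3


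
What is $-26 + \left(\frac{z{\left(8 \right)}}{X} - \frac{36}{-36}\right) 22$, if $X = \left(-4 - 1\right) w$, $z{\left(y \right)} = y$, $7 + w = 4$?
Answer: $\frac{116}{15} \approx 7.7333$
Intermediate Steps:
$w = -3$ ($w = -7 + 4 = -3$)
$X = 15$ ($X = \left(-4 - 1\right) \left(-3\right) = \left(-5\right) \left(-3\right) = 15$)
$-26 + \left(\frac{z{\left(8 \right)}}{X} - \frac{36}{-36}\right) 22 = -26 + \left(\frac{8}{15} - \frac{36}{-36}\right) 22 = -26 + \left(8 \cdot \frac{1}{15} - -1\right) 22 = -26 + \left(\frac{8}{15} + 1\right) 22 = -26 + \frac{23}{15} \cdot 22 = -26 + \frac{506}{15} = \frac{116}{15}$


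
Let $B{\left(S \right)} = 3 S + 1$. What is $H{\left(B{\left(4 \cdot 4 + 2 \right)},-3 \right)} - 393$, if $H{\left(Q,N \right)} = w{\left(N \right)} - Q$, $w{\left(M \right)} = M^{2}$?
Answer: $-439$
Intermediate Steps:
$B{\left(S \right)} = 1 + 3 S$
$H{\left(Q,N \right)} = N^{2} - Q$
$H{\left(B{\left(4 \cdot 4 + 2 \right)},-3 \right)} - 393 = \left(\left(-3\right)^{2} - \left(1 + 3 \left(4 \cdot 4 + 2\right)\right)\right) - 393 = \left(9 - \left(1 + 3 \left(16 + 2\right)\right)\right) - 393 = \left(9 - \left(1 + 3 \cdot 18\right)\right) - 393 = \left(9 - \left(1 + 54\right)\right) - 393 = \left(9 - 55\right) - 393 = -46 - 393 = -439$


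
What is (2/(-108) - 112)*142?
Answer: -429479/27 ≈ -15907.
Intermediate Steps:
(2/(-108) - 112)*142 = (2*(-1/108) - 112)*142 = (-1/54 - 112)*142 = -6049/54*142 = -429479/27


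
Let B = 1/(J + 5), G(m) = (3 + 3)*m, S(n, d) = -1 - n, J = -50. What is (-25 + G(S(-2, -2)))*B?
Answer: 19/45 ≈ 0.42222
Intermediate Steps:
G(m) = 6*m
B = -1/45 (B = 1/(-50 + 5) = 1/(-45) = -1/45 ≈ -0.022222)
(-25 + G(S(-2, -2)))*B = (-25 + 6*(-1 - 1*(-2)))*(-1/45) = (-25 + 6*(-1 + 2))*(-1/45) = (-25 + 6*1)*(-1/45) = (-25 + 6)*(-1/45) = -19*(-1/45) = 19/45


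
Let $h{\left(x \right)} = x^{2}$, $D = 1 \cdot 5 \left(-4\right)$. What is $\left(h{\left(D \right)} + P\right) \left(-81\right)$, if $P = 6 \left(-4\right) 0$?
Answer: $-32400$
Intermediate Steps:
$P = 0$ ($P = \left(-24\right) 0 = 0$)
$D = -20$ ($D = 5 \left(-4\right) = -20$)
$\left(h{\left(D \right)} + P\right) \left(-81\right) = \left(\left(-20\right)^{2} + 0\right) \left(-81\right) = \left(400 + 0\right) \left(-81\right) = 400 \left(-81\right) = -32400$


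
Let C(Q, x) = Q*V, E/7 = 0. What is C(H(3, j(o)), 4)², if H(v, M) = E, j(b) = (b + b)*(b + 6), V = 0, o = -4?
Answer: 0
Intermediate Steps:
j(b) = 2*b*(6 + b) (j(b) = (2*b)*(6 + b) = 2*b*(6 + b))
E = 0 (E = 7*0 = 0)
H(v, M) = 0
C(Q, x) = 0 (C(Q, x) = Q*0 = 0)
C(H(3, j(o)), 4)² = 0² = 0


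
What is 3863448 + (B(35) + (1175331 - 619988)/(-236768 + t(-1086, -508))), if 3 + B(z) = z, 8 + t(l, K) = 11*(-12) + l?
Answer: 919484503777/237994 ≈ 3.8635e+6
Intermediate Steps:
t(l, K) = -140 + l (t(l, K) = -8 + (11*(-12) + l) = -8 + (-132 + l) = -140 + l)
B(z) = -3 + z
3863448 + (B(35) + (1175331 - 619988)/(-236768 + t(-1086, -508))) = 3863448 + ((-3 + 35) + (1175331 - 619988)/(-236768 + (-140 - 1086))) = 3863448 + (32 + 555343/(-236768 - 1226)) = 3863448 + (32 + 555343/(-237994)) = 3863448 + (32 + 555343*(-1/237994)) = 3863448 + (32 - 555343/237994) = 3863448 + 7060465/237994 = 919484503777/237994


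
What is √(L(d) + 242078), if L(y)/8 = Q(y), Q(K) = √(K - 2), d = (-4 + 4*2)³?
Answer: √(242078 + 8*√62) ≈ 492.08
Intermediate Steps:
d = 64 (d = (-4 + 8)³ = 4³ = 64)
Q(K) = √(-2 + K)
L(y) = 8*√(-2 + y)
√(L(d) + 242078) = √(8*√(-2 + 64) + 242078) = √(8*√62 + 242078) = √(242078 + 8*√62)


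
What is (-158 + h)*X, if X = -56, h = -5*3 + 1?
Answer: 9632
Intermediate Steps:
h = -14 (h = -15 + 1 = -14)
(-158 + h)*X = (-158 - 14)*(-56) = -172*(-56) = 9632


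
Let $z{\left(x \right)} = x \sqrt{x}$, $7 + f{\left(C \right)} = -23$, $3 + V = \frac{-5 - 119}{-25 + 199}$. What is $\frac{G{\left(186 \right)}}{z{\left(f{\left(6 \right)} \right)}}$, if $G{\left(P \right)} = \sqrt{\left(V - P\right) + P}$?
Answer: $- \frac{\sqrt{93670}}{26100} \approx -0.011726$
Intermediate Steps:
$V = - \frac{323}{87}$ ($V = -3 + \frac{-5 - 119}{-25 + 199} = -3 - \frac{124}{174} = -3 - \frac{62}{87} = - \frac{323}{87} \approx -3.7126$)
$f{\left(C \right)} = -30$ ($f{\left(C \right)} = -7 - 23 = -30$)
$z{\left(x \right)} = x^{\frac{3}{2}}$
$G{\left(P \right)} = \frac{i \sqrt{28101}}{87}$ ($G{\left(P \right)} = \sqrt{\left(- \frac{323}{87} - P\right) + P} = \sqrt{- \frac{323}{87}} = \frac{i \sqrt{28101}}{87}$)
$\frac{G{\left(186 \right)}}{z{\left(f{\left(6 \right)} \right)}} = \frac{\frac{1}{87} i \sqrt{28101}}{\left(-30\right)^{\frac{3}{2}}} = \frac{\frac{1}{87} i \sqrt{28101}}{\left(-30\right) i \sqrt{30}} = \frac{i \sqrt{28101}}{87} \frac{i \sqrt{30}}{900} = - \frac{\sqrt{93670}}{26100}$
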